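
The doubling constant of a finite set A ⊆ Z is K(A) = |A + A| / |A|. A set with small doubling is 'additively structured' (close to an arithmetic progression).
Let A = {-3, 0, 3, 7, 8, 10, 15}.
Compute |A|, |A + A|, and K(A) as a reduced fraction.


|A| = 7.
Compute A + A by enumerating all 49 pairs.
A + A = {-6, -3, 0, 3, 4, 5, 6, 7, 8, 10, 11, 12, 13, 14, 15, 16, 17, 18, 20, 22, 23, 25, 30}, so |A + A| = 23.
K = |A + A| / |A| = 23/7 (already in lowest terms) ≈ 3.2857.
Reference: AP of size 7 gives K = 13/7 ≈ 1.8571; a fully generic set of size 7 gives K ≈ 4.0000.

|A| = 7, |A + A| = 23, K = 23/7.


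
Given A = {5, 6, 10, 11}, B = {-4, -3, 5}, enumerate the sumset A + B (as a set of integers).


A + B = {a + b : a ∈ A, b ∈ B}.
Enumerate all |A|·|B| = 4·3 = 12 pairs (a, b) and collect distinct sums.
a = 5: 5+-4=1, 5+-3=2, 5+5=10
a = 6: 6+-4=2, 6+-3=3, 6+5=11
a = 10: 10+-4=6, 10+-3=7, 10+5=15
a = 11: 11+-4=7, 11+-3=8, 11+5=16
Collecting distinct sums: A + B = {1, 2, 3, 6, 7, 8, 10, 11, 15, 16}
|A + B| = 10

A + B = {1, 2, 3, 6, 7, 8, 10, 11, 15, 16}


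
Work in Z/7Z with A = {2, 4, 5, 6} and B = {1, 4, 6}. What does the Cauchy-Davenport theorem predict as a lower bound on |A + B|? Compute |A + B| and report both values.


Cauchy-Davenport: |A + B| ≥ min(p, |A| + |B| - 1) for A, B nonempty in Z/pZ.
|A| = 4, |B| = 3, p = 7.
CD lower bound = min(7, 4 + 3 - 1) = min(7, 6) = 6.
Compute A + B mod 7 directly:
a = 2: 2+1=3, 2+4=6, 2+6=1
a = 4: 4+1=5, 4+4=1, 4+6=3
a = 5: 5+1=6, 5+4=2, 5+6=4
a = 6: 6+1=0, 6+4=3, 6+6=5
A + B = {0, 1, 2, 3, 4, 5, 6}, so |A + B| = 7.
Verify: 7 ≥ 6? Yes ✓.

CD lower bound = 6, actual |A + B| = 7.


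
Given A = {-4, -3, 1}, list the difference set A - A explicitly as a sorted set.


A - A = {a - a' : a, a' ∈ A}.
Compute a - a' for each ordered pair (a, a'):
a = -4: -4--4=0, -4--3=-1, -4-1=-5
a = -3: -3--4=1, -3--3=0, -3-1=-4
a = 1: 1--4=5, 1--3=4, 1-1=0
Collecting distinct values (and noting 0 appears from a-a):
A - A = {-5, -4, -1, 0, 1, 4, 5}
|A - A| = 7

A - A = {-5, -4, -1, 0, 1, 4, 5}


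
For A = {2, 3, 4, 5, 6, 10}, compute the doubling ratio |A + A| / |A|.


|A| = 6.
Compute A + A by enumerating all 36 pairs.
A + A = {4, 5, 6, 7, 8, 9, 10, 11, 12, 13, 14, 15, 16, 20}, so |A + A| = 14.
K = |A + A| / |A| = 14/6 = 7/3 ≈ 2.3333.
Reference: AP of size 6 gives K = 11/6 ≈ 1.8333; a fully generic set of size 6 gives K ≈ 3.5000.

|A| = 6, |A + A| = 14, K = 14/6 = 7/3.


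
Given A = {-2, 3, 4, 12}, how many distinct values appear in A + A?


A + A = {a + a' : a, a' ∈ A}; |A| = 4.
General bounds: 2|A| - 1 ≤ |A + A| ≤ |A|(|A|+1)/2, i.e. 7 ≤ |A + A| ≤ 10.
Lower bound 2|A|-1 is attained iff A is an arithmetic progression.
Enumerate sums a + a' for a ≤ a' (symmetric, so this suffices):
a = -2: -2+-2=-4, -2+3=1, -2+4=2, -2+12=10
a = 3: 3+3=6, 3+4=7, 3+12=15
a = 4: 4+4=8, 4+12=16
a = 12: 12+12=24
Distinct sums: {-4, 1, 2, 6, 7, 8, 10, 15, 16, 24}
|A + A| = 10

|A + A| = 10


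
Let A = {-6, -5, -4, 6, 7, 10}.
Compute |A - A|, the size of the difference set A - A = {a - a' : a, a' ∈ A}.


A - A = {a - a' : a, a' ∈ A}; |A| = 6.
Bounds: 2|A|-1 ≤ |A - A| ≤ |A|² - |A| + 1, i.e. 11 ≤ |A - A| ≤ 31.
Note: 0 ∈ A - A always (from a - a). The set is symmetric: if d ∈ A - A then -d ∈ A - A.
Enumerate nonzero differences d = a - a' with a > a' (then include -d):
Positive differences: {1, 2, 3, 4, 10, 11, 12, 13, 14, 15, 16}
Full difference set: {0} ∪ (positive diffs) ∪ (negative diffs).
|A - A| = 1 + 2·11 = 23 (matches direct enumeration: 23).

|A - A| = 23


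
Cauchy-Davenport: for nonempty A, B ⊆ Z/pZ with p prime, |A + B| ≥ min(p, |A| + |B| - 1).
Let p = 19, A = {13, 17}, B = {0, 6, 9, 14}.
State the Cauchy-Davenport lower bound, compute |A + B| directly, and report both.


Cauchy-Davenport: |A + B| ≥ min(p, |A| + |B| - 1) for A, B nonempty in Z/pZ.
|A| = 2, |B| = 4, p = 19.
CD lower bound = min(19, 2 + 4 - 1) = min(19, 5) = 5.
Compute A + B mod 19 directly:
a = 13: 13+0=13, 13+6=0, 13+9=3, 13+14=8
a = 17: 17+0=17, 17+6=4, 17+9=7, 17+14=12
A + B = {0, 3, 4, 7, 8, 12, 13, 17}, so |A + B| = 8.
Verify: 8 ≥ 5? Yes ✓.

CD lower bound = 5, actual |A + B| = 8.


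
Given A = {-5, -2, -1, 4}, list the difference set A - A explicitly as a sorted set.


A - A = {a - a' : a, a' ∈ A}.
Compute a - a' for each ordered pair (a, a'):
a = -5: -5--5=0, -5--2=-3, -5--1=-4, -5-4=-9
a = -2: -2--5=3, -2--2=0, -2--1=-1, -2-4=-6
a = -1: -1--5=4, -1--2=1, -1--1=0, -1-4=-5
a = 4: 4--5=9, 4--2=6, 4--1=5, 4-4=0
Collecting distinct values (and noting 0 appears from a-a):
A - A = {-9, -6, -5, -4, -3, -1, 0, 1, 3, 4, 5, 6, 9}
|A - A| = 13

A - A = {-9, -6, -5, -4, -3, -1, 0, 1, 3, 4, 5, 6, 9}


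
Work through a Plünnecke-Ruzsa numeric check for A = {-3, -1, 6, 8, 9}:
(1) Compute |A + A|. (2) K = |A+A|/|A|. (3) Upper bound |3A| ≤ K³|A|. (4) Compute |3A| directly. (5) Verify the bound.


|A| = 5.
Step 1: Compute A + A by enumerating all 25 pairs.
A + A = {-6, -4, -2, 3, 5, 6, 7, 8, 12, 14, 15, 16, 17, 18}, so |A + A| = 14.
Step 2: Doubling constant K = |A + A|/|A| = 14/5 = 14/5 ≈ 2.8000.
Step 3: Plünnecke-Ruzsa gives |3A| ≤ K³·|A| = (2.8000)³ · 5 ≈ 109.7600.
Step 4: Compute 3A = A + A + A directly by enumerating all triples (a,b,c) ∈ A³; |3A| = 28.
Step 5: Check 28 ≤ 109.7600? Yes ✓.

K = 14/5, Plünnecke-Ruzsa bound K³|A| ≈ 109.7600, |3A| = 28, inequality holds.


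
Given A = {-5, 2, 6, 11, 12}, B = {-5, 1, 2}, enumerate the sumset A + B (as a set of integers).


A + B = {a + b : a ∈ A, b ∈ B}.
Enumerate all |A|·|B| = 5·3 = 15 pairs (a, b) and collect distinct sums.
a = -5: -5+-5=-10, -5+1=-4, -5+2=-3
a = 2: 2+-5=-3, 2+1=3, 2+2=4
a = 6: 6+-5=1, 6+1=7, 6+2=8
a = 11: 11+-5=6, 11+1=12, 11+2=13
a = 12: 12+-5=7, 12+1=13, 12+2=14
Collecting distinct sums: A + B = {-10, -4, -3, 1, 3, 4, 6, 7, 8, 12, 13, 14}
|A + B| = 12

A + B = {-10, -4, -3, 1, 3, 4, 6, 7, 8, 12, 13, 14}


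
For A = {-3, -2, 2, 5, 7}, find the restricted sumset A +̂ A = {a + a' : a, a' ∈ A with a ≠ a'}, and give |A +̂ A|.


Restricted sumset: A +̂ A = {a + a' : a ∈ A, a' ∈ A, a ≠ a'}.
Equivalently, take A + A and drop any sum 2a that is achievable ONLY as a + a for a ∈ A (i.e. sums representable only with equal summands).
Enumerate pairs (a, a') with a < a' (symmetric, so each unordered pair gives one sum; this covers all a ≠ a'):
  -3 + -2 = -5
  -3 + 2 = -1
  -3 + 5 = 2
  -3 + 7 = 4
  -2 + 2 = 0
  -2 + 5 = 3
  -2 + 7 = 5
  2 + 5 = 7
  2 + 7 = 9
  5 + 7 = 12
Collected distinct sums: {-5, -1, 0, 2, 3, 4, 5, 7, 9, 12}
|A +̂ A| = 10
(Reference bound: |A +̂ A| ≥ 2|A| - 3 for |A| ≥ 2, with |A| = 5 giving ≥ 7.)

|A +̂ A| = 10


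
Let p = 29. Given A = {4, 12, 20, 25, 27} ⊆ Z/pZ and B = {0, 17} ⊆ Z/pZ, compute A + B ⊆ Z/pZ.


Work in Z/29Z: reduce every sum a + b modulo 29.
Enumerate all 10 pairs:
a = 4: 4+0=4, 4+17=21
a = 12: 12+0=12, 12+17=0
a = 20: 20+0=20, 20+17=8
a = 25: 25+0=25, 25+17=13
a = 27: 27+0=27, 27+17=15
Distinct residues collected: {0, 4, 8, 12, 13, 15, 20, 21, 25, 27}
|A + B| = 10 (out of 29 total residues).

A + B = {0, 4, 8, 12, 13, 15, 20, 21, 25, 27}


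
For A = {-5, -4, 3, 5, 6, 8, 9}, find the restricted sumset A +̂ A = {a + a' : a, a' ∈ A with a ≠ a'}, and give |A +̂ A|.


Restricted sumset: A +̂ A = {a + a' : a ∈ A, a' ∈ A, a ≠ a'}.
Equivalently, take A + A and drop any sum 2a that is achievable ONLY as a + a for a ∈ A (i.e. sums representable only with equal summands).
Enumerate pairs (a, a') with a < a' (symmetric, so each unordered pair gives one sum; this covers all a ≠ a'):
  -5 + -4 = -9
  -5 + 3 = -2
  -5 + 5 = 0
  -5 + 6 = 1
  -5 + 8 = 3
  -5 + 9 = 4
  -4 + 3 = -1
  -4 + 5 = 1
  -4 + 6 = 2
  -4 + 8 = 4
  -4 + 9 = 5
  3 + 5 = 8
  3 + 6 = 9
  3 + 8 = 11
  3 + 9 = 12
  5 + 6 = 11
  5 + 8 = 13
  5 + 9 = 14
  6 + 8 = 14
  6 + 9 = 15
  8 + 9 = 17
Collected distinct sums: {-9, -2, -1, 0, 1, 2, 3, 4, 5, 8, 9, 11, 12, 13, 14, 15, 17}
|A +̂ A| = 17
(Reference bound: |A +̂ A| ≥ 2|A| - 3 for |A| ≥ 2, with |A| = 7 giving ≥ 11.)

|A +̂ A| = 17


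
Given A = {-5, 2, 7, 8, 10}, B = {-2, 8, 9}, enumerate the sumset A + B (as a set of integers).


A + B = {a + b : a ∈ A, b ∈ B}.
Enumerate all |A|·|B| = 5·3 = 15 pairs (a, b) and collect distinct sums.
a = -5: -5+-2=-7, -5+8=3, -5+9=4
a = 2: 2+-2=0, 2+8=10, 2+9=11
a = 7: 7+-2=5, 7+8=15, 7+9=16
a = 8: 8+-2=6, 8+8=16, 8+9=17
a = 10: 10+-2=8, 10+8=18, 10+9=19
Collecting distinct sums: A + B = {-7, 0, 3, 4, 5, 6, 8, 10, 11, 15, 16, 17, 18, 19}
|A + B| = 14

A + B = {-7, 0, 3, 4, 5, 6, 8, 10, 11, 15, 16, 17, 18, 19}


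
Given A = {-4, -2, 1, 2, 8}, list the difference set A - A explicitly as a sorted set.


A - A = {a - a' : a, a' ∈ A}.
Compute a - a' for each ordered pair (a, a'):
a = -4: -4--4=0, -4--2=-2, -4-1=-5, -4-2=-6, -4-8=-12
a = -2: -2--4=2, -2--2=0, -2-1=-3, -2-2=-4, -2-8=-10
a = 1: 1--4=5, 1--2=3, 1-1=0, 1-2=-1, 1-8=-7
a = 2: 2--4=6, 2--2=4, 2-1=1, 2-2=0, 2-8=-6
a = 8: 8--4=12, 8--2=10, 8-1=7, 8-2=6, 8-8=0
Collecting distinct values (and noting 0 appears from a-a):
A - A = {-12, -10, -7, -6, -5, -4, -3, -2, -1, 0, 1, 2, 3, 4, 5, 6, 7, 10, 12}
|A - A| = 19

A - A = {-12, -10, -7, -6, -5, -4, -3, -2, -1, 0, 1, 2, 3, 4, 5, 6, 7, 10, 12}


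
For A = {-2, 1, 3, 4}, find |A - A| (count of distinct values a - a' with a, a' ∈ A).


A - A = {a - a' : a, a' ∈ A}; |A| = 4.
Bounds: 2|A|-1 ≤ |A - A| ≤ |A|² - |A| + 1, i.e. 7 ≤ |A - A| ≤ 13.
Note: 0 ∈ A - A always (from a - a). The set is symmetric: if d ∈ A - A then -d ∈ A - A.
Enumerate nonzero differences d = a - a' with a > a' (then include -d):
Positive differences: {1, 2, 3, 5, 6}
Full difference set: {0} ∪ (positive diffs) ∪ (negative diffs).
|A - A| = 1 + 2·5 = 11 (matches direct enumeration: 11).

|A - A| = 11


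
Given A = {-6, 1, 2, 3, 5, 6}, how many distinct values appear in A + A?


A + A = {a + a' : a, a' ∈ A}; |A| = 6.
General bounds: 2|A| - 1 ≤ |A + A| ≤ |A|(|A|+1)/2, i.e. 11 ≤ |A + A| ≤ 21.
Lower bound 2|A|-1 is attained iff A is an arithmetic progression.
Enumerate sums a + a' for a ≤ a' (symmetric, so this suffices):
a = -6: -6+-6=-12, -6+1=-5, -6+2=-4, -6+3=-3, -6+5=-1, -6+6=0
a = 1: 1+1=2, 1+2=3, 1+3=4, 1+5=6, 1+6=7
a = 2: 2+2=4, 2+3=5, 2+5=7, 2+6=8
a = 3: 3+3=6, 3+5=8, 3+6=9
a = 5: 5+5=10, 5+6=11
a = 6: 6+6=12
Distinct sums: {-12, -5, -4, -3, -1, 0, 2, 3, 4, 5, 6, 7, 8, 9, 10, 11, 12}
|A + A| = 17

|A + A| = 17


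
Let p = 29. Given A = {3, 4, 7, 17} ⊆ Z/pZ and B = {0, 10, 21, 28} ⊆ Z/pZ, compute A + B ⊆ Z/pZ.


Work in Z/29Z: reduce every sum a + b modulo 29.
Enumerate all 16 pairs:
a = 3: 3+0=3, 3+10=13, 3+21=24, 3+28=2
a = 4: 4+0=4, 4+10=14, 4+21=25, 4+28=3
a = 7: 7+0=7, 7+10=17, 7+21=28, 7+28=6
a = 17: 17+0=17, 17+10=27, 17+21=9, 17+28=16
Distinct residues collected: {2, 3, 4, 6, 7, 9, 13, 14, 16, 17, 24, 25, 27, 28}
|A + B| = 14 (out of 29 total residues).

A + B = {2, 3, 4, 6, 7, 9, 13, 14, 16, 17, 24, 25, 27, 28}


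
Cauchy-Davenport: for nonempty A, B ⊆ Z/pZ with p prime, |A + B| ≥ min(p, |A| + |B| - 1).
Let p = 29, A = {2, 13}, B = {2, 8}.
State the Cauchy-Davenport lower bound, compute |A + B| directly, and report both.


Cauchy-Davenport: |A + B| ≥ min(p, |A| + |B| - 1) for A, B nonempty in Z/pZ.
|A| = 2, |B| = 2, p = 29.
CD lower bound = min(29, 2 + 2 - 1) = min(29, 3) = 3.
Compute A + B mod 29 directly:
a = 2: 2+2=4, 2+8=10
a = 13: 13+2=15, 13+8=21
A + B = {4, 10, 15, 21}, so |A + B| = 4.
Verify: 4 ≥ 3? Yes ✓.

CD lower bound = 3, actual |A + B| = 4.


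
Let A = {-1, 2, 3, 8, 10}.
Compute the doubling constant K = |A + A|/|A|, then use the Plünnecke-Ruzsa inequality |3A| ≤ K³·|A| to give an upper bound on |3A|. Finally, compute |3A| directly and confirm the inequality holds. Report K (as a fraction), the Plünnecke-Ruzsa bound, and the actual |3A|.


|A| = 5.
Step 1: Compute A + A by enumerating all 25 pairs.
A + A = {-2, 1, 2, 4, 5, 6, 7, 9, 10, 11, 12, 13, 16, 18, 20}, so |A + A| = 15.
Step 2: Doubling constant K = |A + A|/|A| = 15/5 = 15/5 ≈ 3.0000.
Step 3: Plünnecke-Ruzsa gives |3A| ≤ K³·|A| = (3.0000)³ · 5 ≈ 135.0000.
Step 4: Compute 3A = A + A + A directly by enumerating all triples (a,b,c) ∈ A³; |3A| = 28.
Step 5: Check 28 ≤ 135.0000? Yes ✓.

K = 15/5, Plünnecke-Ruzsa bound K³|A| ≈ 135.0000, |3A| = 28, inequality holds.


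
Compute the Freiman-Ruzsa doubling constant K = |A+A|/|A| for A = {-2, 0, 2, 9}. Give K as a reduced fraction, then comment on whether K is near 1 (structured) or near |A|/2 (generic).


|A| = 4.
Compute A + A by enumerating all 16 pairs.
A + A = {-4, -2, 0, 2, 4, 7, 9, 11, 18}, so |A + A| = 9.
K = |A + A| / |A| = 9/4 (already in lowest terms) ≈ 2.2500.
Reference: AP of size 4 gives K = 7/4 ≈ 1.7500; a fully generic set of size 4 gives K ≈ 2.5000.

|A| = 4, |A + A| = 9, K = 9/4.


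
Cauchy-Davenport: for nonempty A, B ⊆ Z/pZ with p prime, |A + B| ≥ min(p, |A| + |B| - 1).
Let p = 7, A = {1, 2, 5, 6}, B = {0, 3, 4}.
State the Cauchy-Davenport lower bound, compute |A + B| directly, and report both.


Cauchy-Davenport: |A + B| ≥ min(p, |A| + |B| - 1) for A, B nonempty in Z/pZ.
|A| = 4, |B| = 3, p = 7.
CD lower bound = min(7, 4 + 3 - 1) = min(7, 6) = 6.
Compute A + B mod 7 directly:
a = 1: 1+0=1, 1+3=4, 1+4=5
a = 2: 2+0=2, 2+3=5, 2+4=6
a = 5: 5+0=5, 5+3=1, 5+4=2
a = 6: 6+0=6, 6+3=2, 6+4=3
A + B = {1, 2, 3, 4, 5, 6}, so |A + B| = 6.
Verify: 6 ≥ 6? Yes ✓.

CD lower bound = 6, actual |A + B| = 6.


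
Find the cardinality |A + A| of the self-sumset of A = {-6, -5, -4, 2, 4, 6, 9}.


A + A = {a + a' : a, a' ∈ A}; |A| = 7.
General bounds: 2|A| - 1 ≤ |A + A| ≤ |A|(|A|+1)/2, i.e. 13 ≤ |A + A| ≤ 28.
Lower bound 2|A|-1 is attained iff A is an arithmetic progression.
Enumerate sums a + a' for a ≤ a' (symmetric, so this suffices):
a = -6: -6+-6=-12, -6+-5=-11, -6+-4=-10, -6+2=-4, -6+4=-2, -6+6=0, -6+9=3
a = -5: -5+-5=-10, -5+-4=-9, -5+2=-3, -5+4=-1, -5+6=1, -5+9=4
a = -4: -4+-4=-8, -4+2=-2, -4+4=0, -4+6=2, -4+9=5
a = 2: 2+2=4, 2+4=6, 2+6=8, 2+9=11
a = 4: 4+4=8, 4+6=10, 4+9=13
a = 6: 6+6=12, 6+9=15
a = 9: 9+9=18
Distinct sums: {-12, -11, -10, -9, -8, -4, -3, -2, -1, 0, 1, 2, 3, 4, 5, 6, 8, 10, 11, 12, 13, 15, 18}
|A + A| = 23

|A + A| = 23


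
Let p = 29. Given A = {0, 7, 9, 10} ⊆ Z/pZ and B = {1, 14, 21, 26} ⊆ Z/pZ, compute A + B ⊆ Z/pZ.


Work in Z/29Z: reduce every sum a + b modulo 29.
Enumerate all 16 pairs:
a = 0: 0+1=1, 0+14=14, 0+21=21, 0+26=26
a = 7: 7+1=8, 7+14=21, 7+21=28, 7+26=4
a = 9: 9+1=10, 9+14=23, 9+21=1, 9+26=6
a = 10: 10+1=11, 10+14=24, 10+21=2, 10+26=7
Distinct residues collected: {1, 2, 4, 6, 7, 8, 10, 11, 14, 21, 23, 24, 26, 28}
|A + B| = 14 (out of 29 total residues).

A + B = {1, 2, 4, 6, 7, 8, 10, 11, 14, 21, 23, 24, 26, 28}


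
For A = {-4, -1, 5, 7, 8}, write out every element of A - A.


A - A = {a - a' : a, a' ∈ A}.
Compute a - a' for each ordered pair (a, a'):
a = -4: -4--4=0, -4--1=-3, -4-5=-9, -4-7=-11, -4-8=-12
a = -1: -1--4=3, -1--1=0, -1-5=-6, -1-7=-8, -1-8=-9
a = 5: 5--4=9, 5--1=6, 5-5=0, 5-7=-2, 5-8=-3
a = 7: 7--4=11, 7--1=8, 7-5=2, 7-7=0, 7-8=-1
a = 8: 8--4=12, 8--1=9, 8-5=3, 8-7=1, 8-8=0
Collecting distinct values (and noting 0 appears from a-a):
A - A = {-12, -11, -9, -8, -6, -3, -2, -1, 0, 1, 2, 3, 6, 8, 9, 11, 12}
|A - A| = 17

A - A = {-12, -11, -9, -8, -6, -3, -2, -1, 0, 1, 2, 3, 6, 8, 9, 11, 12}


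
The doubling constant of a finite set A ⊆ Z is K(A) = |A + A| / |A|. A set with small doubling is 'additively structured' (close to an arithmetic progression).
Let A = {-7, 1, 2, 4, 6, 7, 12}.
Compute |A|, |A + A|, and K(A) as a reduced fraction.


|A| = 7.
Compute A + A by enumerating all 49 pairs.
A + A = {-14, -6, -5, -3, -1, 0, 2, 3, 4, 5, 6, 7, 8, 9, 10, 11, 12, 13, 14, 16, 18, 19, 24}, so |A + A| = 23.
K = |A + A| / |A| = 23/7 (already in lowest terms) ≈ 3.2857.
Reference: AP of size 7 gives K = 13/7 ≈ 1.8571; a fully generic set of size 7 gives K ≈ 4.0000.

|A| = 7, |A + A| = 23, K = 23/7.


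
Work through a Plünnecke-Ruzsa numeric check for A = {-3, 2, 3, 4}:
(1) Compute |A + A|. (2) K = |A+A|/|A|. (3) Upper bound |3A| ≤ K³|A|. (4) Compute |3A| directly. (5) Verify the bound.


|A| = 4.
Step 1: Compute A + A by enumerating all 16 pairs.
A + A = {-6, -1, 0, 1, 4, 5, 6, 7, 8}, so |A + A| = 9.
Step 2: Doubling constant K = |A + A|/|A| = 9/4 = 9/4 ≈ 2.2500.
Step 3: Plünnecke-Ruzsa gives |3A| ≤ K³·|A| = (2.2500)³ · 4 ≈ 45.5625.
Step 4: Compute 3A = A + A + A directly by enumerating all triples (a,b,c) ∈ A³; |3A| = 16.
Step 5: Check 16 ≤ 45.5625? Yes ✓.

K = 9/4, Plünnecke-Ruzsa bound K³|A| ≈ 45.5625, |3A| = 16, inequality holds.


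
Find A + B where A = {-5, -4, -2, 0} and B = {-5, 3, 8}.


A + B = {a + b : a ∈ A, b ∈ B}.
Enumerate all |A|·|B| = 4·3 = 12 pairs (a, b) and collect distinct sums.
a = -5: -5+-5=-10, -5+3=-2, -5+8=3
a = -4: -4+-5=-9, -4+3=-1, -4+8=4
a = -2: -2+-5=-7, -2+3=1, -2+8=6
a = 0: 0+-5=-5, 0+3=3, 0+8=8
Collecting distinct sums: A + B = {-10, -9, -7, -5, -2, -1, 1, 3, 4, 6, 8}
|A + B| = 11

A + B = {-10, -9, -7, -5, -2, -1, 1, 3, 4, 6, 8}


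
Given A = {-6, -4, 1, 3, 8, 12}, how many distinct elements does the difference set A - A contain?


A - A = {a - a' : a, a' ∈ A}; |A| = 6.
Bounds: 2|A|-1 ≤ |A - A| ≤ |A|² - |A| + 1, i.e. 11 ≤ |A - A| ≤ 31.
Note: 0 ∈ A - A always (from a - a). The set is symmetric: if d ∈ A - A then -d ∈ A - A.
Enumerate nonzero differences d = a - a' with a > a' (then include -d):
Positive differences: {2, 4, 5, 7, 9, 11, 12, 14, 16, 18}
Full difference set: {0} ∪ (positive diffs) ∪ (negative diffs).
|A - A| = 1 + 2·10 = 21 (matches direct enumeration: 21).

|A - A| = 21


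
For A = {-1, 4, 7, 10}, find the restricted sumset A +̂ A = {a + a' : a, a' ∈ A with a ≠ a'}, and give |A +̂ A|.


Restricted sumset: A +̂ A = {a + a' : a ∈ A, a' ∈ A, a ≠ a'}.
Equivalently, take A + A and drop any sum 2a that is achievable ONLY as a + a for a ∈ A (i.e. sums representable only with equal summands).
Enumerate pairs (a, a') with a < a' (symmetric, so each unordered pair gives one sum; this covers all a ≠ a'):
  -1 + 4 = 3
  -1 + 7 = 6
  -1 + 10 = 9
  4 + 7 = 11
  4 + 10 = 14
  7 + 10 = 17
Collected distinct sums: {3, 6, 9, 11, 14, 17}
|A +̂ A| = 6
(Reference bound: |A +̂ A| ≥ 2|A| - 3 for |A| ≥ 2, with |A| = 4 giving ≥ 5.)

|A +̂ A| = 6


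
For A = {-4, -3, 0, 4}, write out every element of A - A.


A - A = {a - a' : a, a' ∈ A}.
Compute a - a' for each ordered pair (a, a'):
a = -4: -4--4=0, -4--3=-1, -4-0=-4, -4-4=-8
a = -3: -3--4=1, -3--3=0, -3-0=-3, -3-4=-7
a = 0: 0--4=4, 0--3=3, 0-0=0, 0-4=-4
a = 4: 4--4=8, 4--3=7, 4-0=4, 4-4=0
Collecting distinct values (and noting 0 appears from a-a):
A - A = {-8, -7, -4, -3, -1, 0, 1, 3, 4, 7, 8}
|A - A| = 11

A - A = {-8, -7, -4, -3, -1, 0, 1, 3, 4, 7, 8}


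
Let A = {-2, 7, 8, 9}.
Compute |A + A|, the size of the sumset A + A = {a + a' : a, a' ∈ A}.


A + A = {a + a' : a, a' ∈ A}; |A| = 4.
General bounds: 2|A| - 1 ≤ |A + A| ≤ |A|(|A|+1)/2, i.e. 7 ≤ |A + A| ≤ 10.
Lower bound 2|A|-1 is attained iff A is an arithmetic progression.
Enumerate sums a + a' for a ≤ a' (symmetric, so this suffices):
a = -2: -2+-2=-4, -2+7=5, -2+8=6, -2+9=7
a = 7: 7+7=14, 7+8=15, 7+9=16
a = 8: 8+8=16, 8+9=17
a = 9: 9+9=18
Distinct sums: {-4, 5, 6, 7, 14, 15, 16, 17, 18}
|A + A| = 9

|A + A| = 9


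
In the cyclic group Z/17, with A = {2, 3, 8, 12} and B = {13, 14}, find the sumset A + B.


Work in Z/17Z: reduce every sum a + b modulo 17.
Enumerate all 8 pairs:
a = 2: 2+13=15, 2+14=16
a = 3: 3+13=16, 3+14=0
a = 8: 8+13=4, 8+14=5
a = 12: 12+13=8, 12+14=9
Distinct residues collected: {0, 4, 5, 8, 9, 15, 16}
|A + B| = 7 (out of 17 total residues).

A + B = {0, 4, 5, 8, 9, 15, 16}


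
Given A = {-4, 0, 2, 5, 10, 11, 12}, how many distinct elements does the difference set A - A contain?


A - A = {a - a' : a, a' ∈ A}; |A| = 7.
Bounds: 2|A|-1 ≤ |A - A| ≤ |A|² - |A| + 1, i.e. 13 ≤ |A - A| ≤ 43.
Note: 0 ∈ A - A always (from a - a). The set is symmetric: if d ∈ A - A then -d ∈ A - A.
Enumerate nonzero differences d = a - a' with a > a' (then include -d):
Positive differences: {1, 2, 3, 4, 5, 6, 7, 8, 9, 10, 11, 12, 14, 15, 16}
Full difference set: {0} ∪ (positive diffs) ∪ (negative diffs).
|A - A| = 1 + 2·15 = 31 (matches direct enumeration: 31).

|A - A| = 31


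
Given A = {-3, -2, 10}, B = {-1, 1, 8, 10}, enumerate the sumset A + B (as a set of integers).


A + B = {a + b : a ∈ A, b ∈ B}.
Enumerate all |A|·|B| = 3·4 = 12 pairs (a, b) and collect distinct sums.
a = -3: -3+-1=-4, -3+1=-2, -3+8=5, -3+10=7
a = -2: -2+-1=-3, -2+1=-1, -2+8=6, -2+10=8
a = 10: 10+-1=9, 10+1=11, 10+8=18, 10+10=20
Collecting distinct sums: A + B = {-4, -3, -2, -1, 5, 6, 7, 8, 9, 11, 18, 20}
|A + B| = 12

A + B = {-4, -3, -2, -1, 5, 6, 7, 8, 9, 11, 18, 20}


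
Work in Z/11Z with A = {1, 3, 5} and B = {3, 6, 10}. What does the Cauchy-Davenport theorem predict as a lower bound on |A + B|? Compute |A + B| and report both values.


Cauchy-Davenport: |A + B| ≥ min(p, |A| + |B| - 1) for A, B nonempty in Z/pZ.
|A| = 3, |B| = 3, p = 11.
CD lower bound = min(11, 3 + 3 - 1) = min(11, 5) = 5.
Compute A + B mod 11 directly:
a = 1: 1+3=4, 1+6=7, 1+10=0
a = 3: 3+3=6, 3+6=9, 3+10=2
a = 5: 5+3=8, 5+6=0, 5+10=4
A + B = {0, 2, 4, 6, 7, 8, 9}, so |A + B| = 7.
Verify: 7 ≥ 5? Yes ✓.

CD lower bound = 5, actual |A + B| = 7.


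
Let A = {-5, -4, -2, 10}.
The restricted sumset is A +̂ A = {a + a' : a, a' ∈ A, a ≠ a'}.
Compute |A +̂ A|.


Restricted sumset: A +̂ A = {a + a' : a ∈ A, a' ∈ A, a ≠ a'}.
Equivalently, take A + A and drop any sum 2a that is achievable ONLY as a + a for a ∈ A (i.e. sums representable only with equal summands).
Enumerate pairs (a, a') with a < a' (symmetric, so each unordered pair gives one sum; this covers all a ≠ a'):
  -5 + -4 = -9
  -5 + -2 = -7
  -5 + 10 = 5
  -4 + -2 = -6
  -4 + 10 = 6
  -2 + 10 = 8
Collected distinct sums: {-9, -7, -6, 5, 6, 8}
|A +̂ A| = 6
(Reference bound: |A +̂ A| ≥ 2|A| - 3 for |A| ≥ 2, with |A| = 4 giving ≥ 5.)

|A +̂ A| = 6


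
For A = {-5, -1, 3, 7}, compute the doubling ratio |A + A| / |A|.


|A| = 4.
Compute A + A by enumerating all 16 pairs.
A + A = {-10, -6, -2, 2, 6, 10, 14}, so |A + A| = 7.
K = |A + A| / |A| = 7/4 (already in lowest terms) ≈ 1.7500.
Reference: AP of size 4 gives K = 7/4 ≈ 1.7500; a fully generic set of size 4 gives K ≈ 2.5000.

|A| = 4, |A + A| = 7, K = 7/4.


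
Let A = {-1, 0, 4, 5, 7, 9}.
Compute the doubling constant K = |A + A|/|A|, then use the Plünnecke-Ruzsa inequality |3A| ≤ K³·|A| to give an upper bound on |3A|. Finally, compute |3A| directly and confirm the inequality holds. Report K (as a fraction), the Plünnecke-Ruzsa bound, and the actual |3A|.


|A| = 6.
Step 1: Compute A + A by enumerating all 36 pairs.
A + A = {-2, -1, 0, 3, 4, 5, 6, 7, 8, 9, 10, 11, 12, 13, 14, 16, 18}, so |A + A| = 17.
Step 2: Doubling constant K = |A + A|/|A| = 17/6 = 17/6 ≈ 2.8333.
Step 3: Plünnecke-Ruzsa gives |3A| ≤ K³·|A| = (2.8333)³ · 6 ≈ 136.4722.
Step 4: Compute 3A = A + A + A directly by enumerating all triples (a,b,c) ∈ A³; |3A| = 28.
Step 5: Check 28 ≤ 136.4722? Yes ✓.

K = 17/6, Plünnecke-Ruzsa bound K³|A| ≈ 136.4722, |3A| = 28, inequality holds.


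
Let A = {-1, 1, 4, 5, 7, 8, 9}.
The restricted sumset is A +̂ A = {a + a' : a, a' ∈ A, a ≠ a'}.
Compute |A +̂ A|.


Restricted sumset: A +̂ A = {a + a' : a ∈ A, a' ∈ A, a ≠ a'}.
Equivalently, take A + A and drop any sum 2a that is achievable ONLY as a + a for a ∈ A (i.e. sums representable only with equal summands).
Enumerate pairs (a, a') with a < a' (symmetric, so each unordered pair gives one sum; this covers all a ≠ a'):
  -1 + 1 = 0
  -1 + 4 = 3
  -1 + 5 = 4
  -1 + 7 = 6
  -1 + 8 = 7
  -1 + 9 = 8
  1 + 4 = 5
  1 + 5 = 6
  1 + 7 = 8
  1 + 8 = 9
  1 + 9 = 10
  4 + 5 = 9
  4 + 7 = 11
  4 + 8 = 12
  4 + 9 = 13
  5 + 7 = 12
  5 + 8 = 13
  5 + 9 = 14
  7 + 8 = 15
  7 + 9 = 16
  8 + 9 = 17
Collected distinct sums: {0, 3, 4, 5, 6, 7, 8, 9, 10, 11, 12, 13, 14, 15, 16, 17}
|A +̂ A| = 16
(Reference bound: |A +̂ A| ≥ 2|A| - 3 for |A| ≥ 2, with |A| = 7 giving ≥ 11.)

|A +̂ A| = 16


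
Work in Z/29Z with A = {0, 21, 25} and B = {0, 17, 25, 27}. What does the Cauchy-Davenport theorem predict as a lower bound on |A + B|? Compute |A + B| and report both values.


Cauchy-Davenport: |A + B| ≥ min(p, |A| + |B| - 1) for A, B nonempty in Z/pZ.
|A| = 3, |B| = 4, p = 29.
CD lower bound = min(29, 3 + 4 - 1) = min(29, 6) = 6.
Compute A + B mod 29 directly:
a = 0: 0+0=0, 0+17=17, 0+25=25, 0+27=27
a = 21: 21+0=21, 21+17=9, 21+25=17, 21+27=19
a = 25: 25+0=25, 25+17=13, 25+25=21, 25+27=23
A + B = {0, 9, 13, 17, 19, 21, 23, 25, 27}, so |A + B| = 9.
Verify: 9 ≥ 6? Yes ✓.

CD lower bound = 6, actual |A + B| = 9.


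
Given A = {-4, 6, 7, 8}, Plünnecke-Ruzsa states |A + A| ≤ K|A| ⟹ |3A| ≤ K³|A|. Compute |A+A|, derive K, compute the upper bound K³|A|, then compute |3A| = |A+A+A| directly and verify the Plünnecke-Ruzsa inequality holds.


|A| = 4.
Step 1: Compute A + A by enumerating all 16 pairs.
A + A = {-8, 2, 3, 4, 12, 13, 14, 15, 16}, so |A + A| = 9.
Step 2: Doubling constant K = |A + A|/|A| = 9/4 = 9/4 ≈ 2.2500.
Step 3: Plünnecke-Ruzsa gives |3A| ≤ K³·|A| = (2.2500)³ · 4 ≈ 45.5625.
Step 4: Compute 3A = A + A + A directly by enumerating all triples (a,b,c) ∈ A³; |3A| = 16.
Step 5: Check 16 ≤ 45.5625? Yes ✓.

K = 9/4, Plünnecke-Ruzsa bound K³|A| ≈ 45.5625, |3A| = 16, inequality holds.


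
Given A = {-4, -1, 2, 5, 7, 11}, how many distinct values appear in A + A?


A + A = {a + a' : a, a' ∈ A}; |A| = 6.
General bounds: 2|A| - 1 ≤ |A + A| ≤ |A|(|A|+1)/2, i.e. 11 ≤ |A + A| ≤ 21.
Lower bound 2|A|-1 is attained iff A is an arithmetic progression.
Enumerate sums a + a' for a ≤ a' (symmetric, so this suffices):
a = -4: -4+-4=-8, -4+-1=-5, -4+2=-2, -4+5=1, -4+7=3, -4+11=7
a = -1: -1+-1=-2, -1+2=1, -1+5=4, -1+7=6, -1+11=10
a = 2: 2+2=4, 2+5=7, 2+7=9, 2+11=13
a = 5: 5+5=10, 5+7=12, 5+11=16
a = 7: 7+7=14, 7+11=18
a = 11: 11+11=22
Distinct sums: {-8, -5, -2, 1, 3, 4, 6, 7, 9, 10, 12, 13, 14, 16, 18, 22}
|A + A| = 16

|A + A| = 16


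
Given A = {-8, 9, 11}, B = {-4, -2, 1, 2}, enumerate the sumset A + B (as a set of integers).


A + B = {a + b : a ∈ A, b ∈ B}.
Enumerate all |A|·|B| = 3·4 = 12 pairs (a, b) and collect distinct sums.
a = -8: -8+-4=-12, -8+-2=-10, -8+1=-7, -8+2=-6
a = 9: 9+-4=5, 9+-2=7, 9+1=10, 9+2=11
a = 11: 11+-4=7, 11+-2=9, 11+1=12, 11+2=13
Collecting distinct sums: A + B = {-12, -10, -7, -6, 5, 7, 9, 10, 11, 12, 13}
|A + B| = 11

A + B = {-12, -10, -7, -6, 5, 7, 9, 10, 11, 12, 13}


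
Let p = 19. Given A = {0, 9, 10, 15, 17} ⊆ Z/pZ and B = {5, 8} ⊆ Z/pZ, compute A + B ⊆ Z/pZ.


Work in Z/19Z: reduce every sum a + b modulo 19.
Enumerate all 10 pairs:
a = 0: 0+5=5, 0+8=8
a = 9: 9+5=14, 9+8=17
a = 10: 10+5=15, 10+8=18
a = 15: 15+5=1, 15+8=4
a = 17: 17+5=3, 17+8=6
Distinct residues collected: {1, 3, 4, 5, 6, 8, 14, 15, 17, 18}
|A + B| = 10 (out of 19 total residues).

A + B = {1, 3, 4, 5, 6, 8, 14, 15, 17, 18}


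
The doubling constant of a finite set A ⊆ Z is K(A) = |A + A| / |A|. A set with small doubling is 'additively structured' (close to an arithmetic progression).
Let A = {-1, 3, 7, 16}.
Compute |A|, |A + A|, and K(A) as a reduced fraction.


|A| = 4.
Compute A + A by enumerating all 16 pairs.
A + A = {-2, 2, 6, 10, 14, 15, 19, 23, 32}, so |A + A| = 9.
K = |A + A| / |A| = 9/4 (already in lowest terms) ≈ 2.2500.
Reference: AP of size 4 gives K = 7/4 ≈ 1.7500; a fully generic set of size 4 gives K ≈ 2.5000.

|A| = 4, |A + A| = 9, K = 9/4.


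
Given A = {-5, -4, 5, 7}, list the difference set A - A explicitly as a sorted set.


A - A = {a - a' : a, a' ∈ A}.
Compute a - a' for each ordered pair (a, a'):
a = -5: -5--5=0, -5--4=-1, -5-5=-10, -5-7=-12
a = -4: -4--5=1, -4--4=0, -4-5=-9, -4-7=-11
a = 5: 5--5=10, 5--4=9, 5-5=0, 5-7=-2
a = 7: 7--5=12, 7--4=11, 7-5=2, 7-7=0
Collecting distinct values (and noting 0 appears from a-a):
A - A = {-12, -11, -10, -9, -2, -1, 0, 1, 2, 9, 10, 11, 12}
|A - A| = 13

A - A = {-12, -11, -10, -9, -2, -1, 0, 1, 2, 9, 10, 11, 12}


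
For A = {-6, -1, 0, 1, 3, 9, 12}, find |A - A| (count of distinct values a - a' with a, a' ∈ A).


A - A = {a - a' : a, a' ∈ A}; |A| = 7.
Bounds: 2|A|-1 ≤ |A - A| ≤ |A|² - |A| + 1, i.e. 13 ≤ |A - A| ≤ 43.
Note: 0 ∈ A - A always (from a - a). The set is symmetric: if d ∈ A - A then -d ∈ A - A.
Enumerate nonzero differences d = a - a' with a > a' (then include -d):
Positive differences: {1, 2, 3, 4, 5, 6, 7, 8, 9, 10, 11, 12, 13, 15, 18}
Full difference set: {0} ∪ (positive diffs) ∪ (negative diffs).
|A - A| = 1 + 2·15 = 31 (matches direct enumeration: 31).

|A - A| = 31


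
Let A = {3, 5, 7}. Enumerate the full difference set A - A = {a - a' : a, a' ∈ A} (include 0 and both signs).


A - A = {a - a' : a, a' ∈ A}.
Compute a - a' for each ordered pair (a, a'):
a = 3: 3-3=0, 3-5=-2, 3-7=-4
a = 5: 5-3=2, 5-5=0, 5-7=-2
a = 7: 7-3=4, 7-5=2, 7-7=0
Collecting distinct values (and noting 0 appears from a-a):
A - A = {-4, -2, 0, 2, 4}
|A - A| = 5

A - A = {-4, -2, 0, 2, 4}


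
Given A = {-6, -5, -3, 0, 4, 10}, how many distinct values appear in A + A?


A + A = {a + a' : a, a' ∈ A}; |A| = 6.
General bounds: 2|A| - 1 ≤ |A + A| ≤ |A|(|A|+1)/2, i.e. 11 ≤ |A + A| ≤ 21.
Lower bound 2|A|-1 is attained iff A is an arithmetic progression.
Enumerate sums a + a' for a ≤ a' (symmetric, so this suffices):
a = -6: -6+-6=-12, -6+-5=-11, -6+-3=-9, -6+0=-6, -6+4=-2, -6+10=4
a = -5: -5+-5=-10, -5+-3=-8, -5+0=-5, -5+4=-1, -5+10=5
a = -3: -3+-3=-6, -3+0=-3, -3+4=1, -3+10=7
a = 0: 0+0=0, 0+4=4, 0+10=10
a = 4: 4+4=8, 4+10=14
a = 10: 10+10=20
Distinct sums: {-12, -11, -10, -9, -8, -6, -5, -3, -2, -1, 0, 1, 4, 5, 7, 8, 10, 14, 20}
|A + A| = 19

|A + A| = 19


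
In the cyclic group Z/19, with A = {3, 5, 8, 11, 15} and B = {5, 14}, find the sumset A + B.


Work in Z/19Z: reduce every sum a + b modulo 19.
Enumerate all 10 pairs:
a = 3: 3+5=8, 3+14=17
a = 5: 5+5=10, 5+14=0
a = 8: 8+5=13, 8+14=3
a = 11: 11+5=16, 11+14=6
a = 15: 15+5=1, 15+14=10
Distinct residues collected: {0, 1, 3, 6, 8, 10, 13, 16, 17}
|A + B| = 9 (out of 19 total residues).

A + B = {0, 1, 3, 6, 8, 10, 13, 16, 17}


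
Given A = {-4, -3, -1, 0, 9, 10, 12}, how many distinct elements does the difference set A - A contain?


A - A = {a - a' : a, a' ∈ A}; |A| = 7.
Bounds: 2|A|-1 ≤ |A - A| ≤ |A|² - |A| + 1, i.e. 13 ≤ |A - A| ≤ 43.
Note: 0 ∈ A - A always (from a - a). The set is symmetric: if d ∈ A - A then -d ∈ A - A.
Enumerate nonzero differences d = a - a' with a > a' (then include -d):
Positive differences: {1, 2, 3, 4, 9, 10, 11, 12, 13, 14, 15, 16}
Full difference set: {0} ∪ (positive diffs) ∪ (negative diffs).
|A - A| = 1 + 2·12 = 25 (matches direct enumeration: 25).

|A - A| = 25


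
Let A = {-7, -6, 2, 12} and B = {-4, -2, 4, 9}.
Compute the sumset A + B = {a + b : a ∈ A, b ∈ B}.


A + B = {a + b : a ∈ A, b ∈ B}.
Enumerate all |A|·|B| = 4·4 = 16 pairs (a, b) and collect distinct sums.
a = -7: -7+-4=-11, -7+-2=-9, -7+4=-3, -7+9=2
a = -6: -6+-4=-10, -6+-2=-8, -6+4=-2, -6+9=3
a = 2: 2+-4=-2, 2+-2=0, 2+4=6, 2+9=11
a = 12: 12+-4=8, 12+-2=10, 12+4=16, 12+9=21
Collecting distinct sums: A + B = {-11, -10, -9, -8, -3, -2, 0, 2, 3, 6, 8, 10, 11, 16, 21}
|A + B| = 15

A + B = {-11, -10, -9, -8, -3, -2, 0, 2, 3, 6, 8, 10, 11, 16, 21}


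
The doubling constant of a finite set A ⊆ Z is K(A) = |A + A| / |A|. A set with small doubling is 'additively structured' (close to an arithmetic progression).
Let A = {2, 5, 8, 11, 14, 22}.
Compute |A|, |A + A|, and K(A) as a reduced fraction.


|A| = 6.
Compute A + A by enumerating all 36 pairs.
A + A = {4, 7, 10, 13, 16, 19, 22, 24, 25, 27, 28, 30, 33, 36, 44}, so |A + A| = 15.
K = |A + A| / |A| = 15/6 = 5/2 ≈ 2.5000.
Reference: AP of size 6 gives K = 11/6 ≈ 1.8333; a fully generic set of size 6 gives K ≈ 3.5000.

|A| = 6, |A + A| = 15, K = 15/6 = 5/2.


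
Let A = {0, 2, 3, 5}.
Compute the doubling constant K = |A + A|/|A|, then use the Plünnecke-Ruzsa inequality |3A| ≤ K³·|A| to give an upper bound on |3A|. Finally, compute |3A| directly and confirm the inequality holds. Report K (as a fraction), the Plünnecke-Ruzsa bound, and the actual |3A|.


|A| = 4.
Step 1: Compute A + A by enumerating all 16 pairs.
A + A = {0, 2, 3, 4, 5, 6, 7, 8, 10}, so |A + A| = 9.
Step 2: Doubling constant K = |A + A|/|A| = 9/4 = 9/4 ≈ 2.2500.
Step 3: Plünnecke-Ruzsa gives |3A| ≤ K³·|A| = (2.2500)³ · 4 ≈ 45.5625.
Step 4: Compute 3A = A + A + A directly by enumerating all triples (a,b,c) ∈ A³; |3A| = 14.
Step 5: Check 14 ≤ 45.5625? Yes ✓.

K = 9/4, Plünnecke-Ruzsa bound K³|A| ≈ 45.5625, |3A| = 14, inequality holds.


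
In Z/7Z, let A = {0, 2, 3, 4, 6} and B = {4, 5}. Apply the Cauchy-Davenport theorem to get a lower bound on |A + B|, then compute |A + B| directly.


Cauchy-Davenport: |A + B| ≥ min(p, |A| + |B| - 1) for A, B nonempty in Z/pZ.
|A| = 5, |B| = 2, p = 7.
CD lower bound = min(7, 5 + 2 - 1) = min(7, 6) = 6.
Compute A + B mod 7 directly:
a = 0: 0+4=4, 0+5=5
a = 2: 2+4=6, 2+5=0
a = 3: 3+4=0, 3+5=1
a = 4: 4+4=1, 4+5=2
a = 6: 6+4=3, 6+5=4
A + B = {0, 1, 2, 3, 4, 5, 6}, so |A + B| = 7.
Verify: 7 ≥ 6? Yes ✓.

CD lower bound = 6, actual |A + B| = 7.


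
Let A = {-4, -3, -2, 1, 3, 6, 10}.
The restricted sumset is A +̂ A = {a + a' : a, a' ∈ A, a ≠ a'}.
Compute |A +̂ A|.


Restricted sumset: A +̂ A = {a + a' : a ∈ A, a' ∈ A, a ≠ a'}.
Equivalently, take A + A and drop any sum 2a that is achievable ONLY as a + a for a ∈ A (i.e. sums representable only with equal summands).
Enumerate pairs (a, a') with a < a' (symmetric, so each unordered pair gives one sum; this covers all a ≠ a'):
  -4 + -3 = -7
  -4 + -2 = -6
  -4 + 1 = -3
  -4 + 3 = -1
  -4 + 6 = 2
  -4 + 10 = 6
  -3 + -2 = -5
  -3 + 1 = -2
  -3 + 3 = 0
  -3 + 6 = 3
  -3 + 10 = 7
  -2 + 1 = -1
  -2 + 3 = 1
  -2 + 6 = 4
  -2 + 10 = 8
  1 + 3 = 4
  1 + 6 = 7
  1 + 10 = 11
  3 + 6 = 9
  3 + 10 = 13
  6 + 10 = 16
Collected distinct sums: {-7, -6, -5, -3, -2, -1, 0, 1, 2, 3, 4, 6, 7, 8, 9, 11, 13, 16}
|A +̂ A| = 18
(Reference bound: |A +̂ A| ≥ 2|A| - 3 for |A| ≥ 2, with |A| = 7 giving ≥ 11.)

|A +̂ A| = 18


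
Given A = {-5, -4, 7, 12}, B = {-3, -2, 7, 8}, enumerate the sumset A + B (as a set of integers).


A + B = {a + b : a ∈ A, b ∈ B}.
Enumerate all |A|·|B| = 4·4 = 16 pairs (a, b) and collect distinct sums.
a = -5: -5+-3=-8, -5+-2=-7, -5+7=2, -5+8=3
a = -4: -4+-3=-7, -4+-2=-6, -4+7=3, -4+8=4
a = 7: 7+-3=4, 7+-2=5, 7+7=14, 7+8=15
a = 12: 12+-3=9, 12+-2=10, 12+7=19, 12+8=20
Collecting distinct sums: A + B = {-8, -7, -6, 2, 3, 4, 5, 9, 10, 14, 15, 19, 20}
|A + B| = 13

A + B = {-8, -7, -6, 2, 3, 4, 5, 9, 10, 14, 15, 19, 20}


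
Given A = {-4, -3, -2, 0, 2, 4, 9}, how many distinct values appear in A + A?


A + A = {a + a' : a, a' ∈ A}; |A| = 7.
General bounds: 2|A| - 1 ≤ |A + A| ≤ |A|(|A|+1)/2, i.e. 13 ≤ |A + A| ≤ 28.
Lower bound 2|A|-1 is attained iff A is an arithmetic progression.
Enumerate sums a + a' for a ≤ a' (symmetric, so this suffices):
a = -4: -4+-4=-8, -4+-3=-7, -4+-2=-6, -4+0=-4, -4+2=-2, -4+4=0, -4+9=5
a = -3: -3+-3=-6, -3+-2=-5, -3+0=-3, -3+2=-1, -3+4=1, -3+9=6
a = -2: -2+-2=-4, -2+0=-2, -2+2=0, -2+4=2, -2+9=7
a = 0: 0+0=0, 0+2=2, 0+4=4, 0+9=9
a = 2: 2+2=4, 2+4=6, 2+9=11
a = 4: 4+4=8, 4+9=13
a = 9: 9+9=18
Distinct sums: {-8, -7, -6, -5, -4, -3, -2, -1, 0, 1, 2, 4, 5, 6, 7, 8, 9, 11, 13, 18}
|A + A| = 20

|A + A| = 20


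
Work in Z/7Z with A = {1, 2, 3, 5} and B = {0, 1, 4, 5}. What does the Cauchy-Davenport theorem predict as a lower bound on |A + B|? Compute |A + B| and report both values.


Cauchy-Davenport: |A + B| ≥ min(p, |A| + |B| - 1) for A, B nonempty in Z/pZ.
|A| = 4, |B| = 4, p = 7.
CD lower bound = min(7, 4 + 4 - 1) = min(7, 7) = 7.
Compute A + B mod 7 directly:
a = 1: 1+0=1, 1+1=2, 1+4=5, 1+5=6
a = 2: 2+0=2, 2+1=3, 2+4=6, 2+5=0
a = 3: 3+0=3, 3+1=4, 3+4=0, 3+5=1
a = 5: 5+0=5, 5+1=6, 5+4=2, 5+5=3
A + B = {0, 1, 2, 3, 4, 5, 6}, so |A + B| = 7.
Verify: 7 ≥ 7? Yes ✓.

CD lower bound = 7, actual |A + B| = 7.


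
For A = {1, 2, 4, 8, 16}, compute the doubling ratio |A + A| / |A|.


|A| = 5.
Compute A + A by enumerating all 25 pairs.
A + A = {2, 3, 4, 5, 6, 8, 9, 10, 12, 16, 17, 18, 20, 24, 32}, so |A + A| = 15.
K = |A + A| / |A| = 15/5 = 3/1 ≈ 3.0000.
Reference: AP of size 5 gives K = 9/5 ≈ 1.8000; a fully generic set of size 5 gives K ≈ 3.0000.

|A| = 5, |A + A| = 15, K = 15/5 = 3/1.


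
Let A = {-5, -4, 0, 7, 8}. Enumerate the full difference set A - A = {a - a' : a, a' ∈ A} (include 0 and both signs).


A - A = {a - a' : a, a' ∈ A}.
Compute a - a' for each ordered pair (a, a'):
a = -5: -5--5=0, -5--4=-1, -5-0=-5, -5-7=-12, -5-8=-13
a = -4: -4--5=1, -4--4=0, -4-0=-4, -4-7=-11, -4-8=-12
a = 0: 0--5=5, 0--4=4, 0-0=0, 0-7=-7, 0-8=-8
a = 7: 7--5=12, 7--4=11, 7-0=7, 7-7=0, 7-8=-1
a = 8: 8--5=13, 8--4=12, 8-0=8, 8-7=1, 8-8=0
Collecting distinct values (and noting 0 appears from a-a):
A - A = {-13, -12, -11, -8, -7, -5, -4, -1, 0, 1, 4, 5, 7, 8, 11, 12, 13}
|A - A| = 17

A - A = {-13, -12, -11, -8, -7, -5, -4, -1, 0, 1, 4, 5, 7, 8, 11, 12, 13}


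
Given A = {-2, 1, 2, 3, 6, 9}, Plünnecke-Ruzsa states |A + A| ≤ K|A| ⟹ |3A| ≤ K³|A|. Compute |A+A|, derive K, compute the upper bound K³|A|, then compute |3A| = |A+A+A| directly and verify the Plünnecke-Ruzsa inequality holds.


|A| = 6.
Step 1: Compute A + A by enumerating all 36 pairs.
A + A = {-4, -1, 0, 1, 2, 3, 4, 5, 6, 7, 8, 9, 10, 11, 12, 15, 18}, so |A + A| = 17.
Step 2: Doubling constant K = |A + A|/|A| = 17/6 = 17/6 ≈ 2.8333.
Step 3: Plünnecke-Ruzsa gives |3A| ≤ K³·|A| = (2.8333)³ · 6 ≈ 136.4722.
Step 4: Compute 3A = A + A + A directly by enumerating all triples (a,b,c) ∈ A³; |3A| = 28.
Step 5: Check 28 ≤ 136.4722? Yes ✓.

K = 17/6, Plünnecke-Ruzsa bound K³|A| ≈ 136.4722, |3A| = 28, inequality holds.


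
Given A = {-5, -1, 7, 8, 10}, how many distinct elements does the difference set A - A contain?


A - A = {a - a' : a, a' ∈ A}; |A| = 5.
Bounds: 2|A|-1 ≤ |A - A| ≤ |A|² - |A| + 1, i.e. 9 ≤ |A - A| ≤ 21.
Note: 0 ∈ A - A always (from a - a). The set is symmetric: if d ∈ A - A then -d ∈ A - A.
Enumerate nonzero differences d = a - a' with a > a' (then include -d):
Positive differences: {1, 2, 3, 4, 8, 9, 11, 12, 13, 15}
Full difference set: {0} ∪ (positive diffs) ∪ (negative diffs).
|A - A| = 1 + 2·10 = 21 (matches direct enumeration: 21).

|A - A| = 21


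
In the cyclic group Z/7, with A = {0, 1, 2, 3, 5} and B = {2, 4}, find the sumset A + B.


Work in Z/7Z: reduce every sum a + b modulo 7.
Enumerate all 10 pairs:
a = 0: 0+2=2, 0+4=4
a = 1: 1+2=3, 1+4=5
a = 2: 2+2=4, 2+4=6
a = 3: 3+2=5, 3+4=0
a = 5: 5+2=0, 5+4=2
Distinct residues collected: {0, 2, 3, 4, 5, 6}
|A + B| = 6 (out of 7 total residues).

A + B = {0, 2, 3, 4, 5, 6}


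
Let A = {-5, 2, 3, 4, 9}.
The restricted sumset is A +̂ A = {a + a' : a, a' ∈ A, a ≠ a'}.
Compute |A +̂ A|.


Restricted sumset: A +̂ A = {a + a' : a ∈ A, a' ∈ A, a ≠ a'}.
Equivalently, take A + A and drop any sum 2a that is achievable ONLY as a + a for a ∈ A (i.e. sums representable only with equal summands).
Enumerate pairs (a, a') with a < a' (symmetric, so each unordered pair gives one sum; this covers all a ≠ a'):
  -5 + 2 = -3
  -5 + 3 = -2
  -5 + 4 = -1
  -5 + 9 = 4
  2 + 3 = 5
  2 + 4 = 6
  2 + 9 = 11
  3 + 4 = 7
  3 + 9 = 12
  4 + 9 = 13
Collected distinct sums: {-3, -2, -1, 4, 5, 6, 7, 11, 12, 13}
|A +̂ A| = 10
(Reference bound: |A +̂ A| ≥ 2|A| - 3 for |A| ≥ 2, with |A| = 5 giving ≥ 7.)

|A +̂ A| = 10


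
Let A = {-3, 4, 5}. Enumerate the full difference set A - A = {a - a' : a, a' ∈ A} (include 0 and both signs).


A - A = {a - a' : a, a' ∈ A}.
Compute a - a' for each ordered pair (a, a'):
a = -3: -3--3=0, -3-4=-7, -3-5=-8
a = 4: 4--3=7, 4-4=0, 4-5=-1
a = 5: 5--3=8, 5-4=1, 5-5=0
Collecting distinct values (and noting 0 appears from a-a):
A - A = {-8, -7, -1, 0, 1, 7, 8}
|A - A| = 7

A - A = {-8, -7, -1, 0, 1, 7, 8}
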